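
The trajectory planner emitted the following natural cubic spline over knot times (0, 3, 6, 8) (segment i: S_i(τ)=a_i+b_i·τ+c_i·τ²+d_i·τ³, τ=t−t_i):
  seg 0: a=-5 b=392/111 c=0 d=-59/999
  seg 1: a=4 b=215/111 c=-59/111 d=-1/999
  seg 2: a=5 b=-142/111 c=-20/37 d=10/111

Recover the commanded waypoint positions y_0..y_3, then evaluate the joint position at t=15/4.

y_0 = S_0(0) = a_0 = -5
y_1 = S_1(0) = a_1 = 4
y_2 = S_2(0) = a_2 = 5
y_3 = S_2(2) = 1
t_q=15/4 is in segment 1 (τ=3/4); S_1(τ)=12203/2368

y_0=-5 y_1=4 y_2=5 y_3=1
S(15/4) = 12203/2368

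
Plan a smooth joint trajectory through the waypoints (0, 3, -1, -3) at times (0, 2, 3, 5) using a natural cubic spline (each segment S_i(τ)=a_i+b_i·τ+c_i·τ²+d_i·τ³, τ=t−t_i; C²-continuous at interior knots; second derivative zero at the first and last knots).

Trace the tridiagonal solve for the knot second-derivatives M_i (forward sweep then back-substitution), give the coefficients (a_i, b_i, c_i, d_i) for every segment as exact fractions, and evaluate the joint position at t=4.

Δ: Δ0=3/2, Δ1=-4, Δ2=-1
row 1: diag=6, rhs=-33; c'=1/6, d'=-11/2
row 2: denom=6−1·1/6=35/6; d'=(18−1·-11/2)/(35/6)=141/35
back: M2=141/35
back: M1=-11/2−1/6·141/35=-216/35
M: M0=0, M1=-216/35, M2=141/35, M3=0
seg 0: a=0, c=M0/2=0, d=(M1−M0)/(6·2)=-18/35, b=Δ0−h0·(2M0+M1)/6=249/70
seg 1: a=3, c=M1/2=-108/35, d=(M2−M1)/(6·1)=17/10, b=Δ1−h1·(2M1+M2)/6=-183/70
seg 2: a=-1, c=M2/2=141/70, d=(M3−M2)/(6·2)=-47/140, b=Δ2−h2·(2M2+M3)/6=-129/35
t_q=4 → seg 2, τ=1; S=-1+-129/35·τ+141/70·τ²+-47/140·τ³=-421/140

  seg 0: a=0 b=249/70 c=0 d=-18/35
  seg 1: a=3 b=-183/70 c=-108/35 d=17/10
  seg 2: a=-1 b=-129/35 c=141/70 d=-47/140
S(4) = -421/140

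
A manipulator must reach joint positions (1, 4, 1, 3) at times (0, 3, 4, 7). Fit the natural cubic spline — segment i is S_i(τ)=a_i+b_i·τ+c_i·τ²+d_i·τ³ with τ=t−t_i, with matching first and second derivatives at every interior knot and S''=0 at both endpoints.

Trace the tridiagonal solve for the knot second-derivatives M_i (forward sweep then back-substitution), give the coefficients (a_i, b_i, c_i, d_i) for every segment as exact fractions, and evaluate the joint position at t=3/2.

  seg 0: a=1 b=170/63 c=0 d=-107/567
  seg 1: a=4 b=-151/63 c=-107/63 d=23/21
  seg 2: a=1 b=-158/63 c=100/63 d=-100/567
S(3/2) = 247/56

Δ: Δ0=1, Δ1=-3, Δ2=2/3
row 1: diag=8, rhs=-24; c'=1/8, d'=-3
row 2: denom=8−1·1/8=63/8; d'=(22−1·-3)/(63/8)=200/63
back: M2=200/63
back: M1=-3−1/8·200/63=-214/63
M: M0=0, M1=-214/63, M2=200/63, M3=0
seg 0: a=1, c=M0/2=0, d=(M1−M0)/(6·3)=-107/567, b=Δ0−h0·(2M0+M1)/6=170/63
seg 1: a=4, c=M1/2=-107/63, d=(M2−M1)/(6·1)=23/21, b=Δ1−h1·(2M1+M2)/6=-151/63
seg 2: a=1, c=M2/2=100/63, d=(M3−M2)/(6·3)=-100/567, b=Δ2−h2·(2M2+M3)/6=-158/63
t_q=3/2 → seg 0, τ=3/2; S=1+170/63·τ+0·τ²+-107/567·τ³=247/56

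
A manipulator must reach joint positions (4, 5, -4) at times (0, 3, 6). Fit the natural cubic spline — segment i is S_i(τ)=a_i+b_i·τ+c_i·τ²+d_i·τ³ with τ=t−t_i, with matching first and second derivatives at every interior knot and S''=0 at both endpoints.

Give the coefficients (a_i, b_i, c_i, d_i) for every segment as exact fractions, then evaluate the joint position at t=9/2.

Δ: Δ0=1/3, Δ1=-3
row 1: diag=12, rhs=-20; c'=1/4, d'=-5/3
back: M1=-5/3
M: M0=0, M1=-5/3, M2=0
seg 0: a=4, c=M0/2=0, d=(M1−M0)/(6·3)=-5/54, b=Δ0−h0·(2M0+M1)/6=7/6
seg 1: a=5, c=M1/2=-5/6, d=(M2−M1)/(6·3)=5/54, b=Δ1−h1·(2M1+M2)/6=-4/3
t_q=9/2 → seg 1, τ=3/2; S=5+-4/3·τ+-5/6·τ²+5/54·τ³=23/16

  seg 0: a=4 b=7/6 c=0 d=-5/54
  seg 1: a=5 b=-4/3 c=-5/6 d=5/54
S(9/2) = 23/16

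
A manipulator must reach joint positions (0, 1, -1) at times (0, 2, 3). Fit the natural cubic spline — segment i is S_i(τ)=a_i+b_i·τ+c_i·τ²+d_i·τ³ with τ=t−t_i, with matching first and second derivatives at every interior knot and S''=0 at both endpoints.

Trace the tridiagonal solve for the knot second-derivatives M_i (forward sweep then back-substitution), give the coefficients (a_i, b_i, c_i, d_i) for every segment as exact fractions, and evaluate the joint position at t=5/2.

  seg 0: a=0 b=4/3 c=0 d=-5/24
  seg 1: a=1 b=-7/6 c=-5/4 d=5/12
S(5/2) = 5/32

Δ: Δ0=1/2, Δ1=-2
row 1: diag=6, rhs=-15; c'=1/6, d'=-5/2
back: M1=-5/2
M: M0=0, M1=-5/2, M2=0
seg 0: a=0, c=M0/2=0, d=(M1−M0)/(6·2)=-5/24, b=Δ0−h0·(2M0+M1)/6=4/3
seg 1: a=1, c=M1/2=-5/4, d=(M2−M1)/(6·1)=5/12, b=Δ1−h1·(2M1+M2)/6=-7/6
t_q=5/2 → seg 1, τ=1/2; S=1+-7/6·τ+-5/4·τ²+5/12·τ³=5/32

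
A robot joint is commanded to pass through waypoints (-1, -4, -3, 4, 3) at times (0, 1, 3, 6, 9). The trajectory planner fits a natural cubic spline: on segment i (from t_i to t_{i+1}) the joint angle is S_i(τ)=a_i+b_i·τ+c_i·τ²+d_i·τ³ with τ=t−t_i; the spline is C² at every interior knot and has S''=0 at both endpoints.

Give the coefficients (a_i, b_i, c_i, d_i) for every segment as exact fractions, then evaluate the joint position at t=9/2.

Δ: Δ0=-3, Δ1=1/2, Δ2=7/3, Δ3=-1/3
row 1: diag=6, rhs=21; c'=1/3, d'=7/2
row 2: denom=10−2·1/3=28/3; d'=(11−2·7/2)/(28/3)=3/7
row 3: denom=12−3·9/28=309/28; d'=(-16−3·3/7)/(309/28)=-484/309
back: M3=-484/309
back: M2=3/7−9/28·-484/309=96/103
back: M1=7/2−1/3·96/103=657/206
M: M0=0, M1=657/206, M2=96/103, M3=-484/309, M4=0
seg 0: a=-1, c=M0/2=0, d=(M1−M0)/(6·1)=219/412, b=Δ0−h0·(2M0+M1)/6=-1455/412
seg 1: a=-4, c=M1/2=657/412, d=(M2−M1)/(6·2)=-155/824, b=Δ1−h1·(2M1+M2)/6=-399/206
seg 2: a=-3, c=M2/2=48/103, d=(M3−M2)/(6·3)=-386/2781, b=Δ2−h2·(2M2+M3)/6=225/103
seg 3: a=4, c=M3/2=-242/309, d=(M4−M3)/(6·3)=242/2781, b=Δ3−h3·(2M3+M4)/6=127/103
t_q=9/2 → seg 2, τ=3/2; S=-3+225/103·τ+48/103·τ²+-386/2781·τ³=353/412

  seg 0: a=-1 b=-1455/412 c=0 d=219/412
  seg 1: a=-4 b=-399/206 c=657/412 d=-155/824
  seg 2: a=-3 b=225/103 c=48/103 d=-386/2781
  seg 3: a=4 b=127/103 c=-242/309 d=242/2781
S(9/2) = 353/412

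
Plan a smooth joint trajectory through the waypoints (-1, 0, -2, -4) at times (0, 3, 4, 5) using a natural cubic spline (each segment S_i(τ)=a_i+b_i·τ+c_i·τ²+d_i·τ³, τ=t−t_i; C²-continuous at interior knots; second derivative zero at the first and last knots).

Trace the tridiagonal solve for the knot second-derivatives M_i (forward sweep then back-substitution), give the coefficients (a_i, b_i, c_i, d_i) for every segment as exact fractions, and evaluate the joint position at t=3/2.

Δ: Δ0=1/3, Δ1=-2, Δ2=-2
row 1: diag=8, rhs=-14; c'=1/8, d'=-7/4
row 2: denom=4−1·1/8=31/8; d'=(0−1·-7/4)/(31/8)=14/31
back: M2=14/31
back: M1=-7/4−1/8·14/31=-56/31
M: M0=0, M1=-56/31, M2=14/31, M3=0
seg 0: a=-1, c=M0/2=0, d=(M1−M0)/(6·3)=-28/279, b=Δ0−h0·(2M0+M1)/6=115/93
seg 1: a=0, c=M1/2=-28/31, d=(M2−M1)/(6·1)=35/93, b=Δ1−h1·(2M1+M2)/6=-137/93
seg 2: a=-2, c=M2/2=7/31, d=(M3−M2)/(6·1)=-7/93, b=Δ2−h2·(2M2+M3)/6=-200/93
t_q=3/2 → seg 0, τ=3/2; S=-1+115/93·τ+0·τ²+-28/279·τ³=16/31

  seg 0: a=-1 b=115/93 c=0 d=-28/279
  seg 1: a=0 b=-137/93 c=-28/31 d=35/93
  seg 2: a=-2 b=-200/93 c=7/31 d=-7/93
S(3/2) = 16/31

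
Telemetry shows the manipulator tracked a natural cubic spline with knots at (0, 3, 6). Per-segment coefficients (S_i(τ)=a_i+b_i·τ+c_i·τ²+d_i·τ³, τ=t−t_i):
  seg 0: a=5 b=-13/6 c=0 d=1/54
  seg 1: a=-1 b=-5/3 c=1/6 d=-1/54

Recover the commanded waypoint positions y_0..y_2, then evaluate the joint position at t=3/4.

y_0 = S_0(0) = a_0 = 5
y_1 = S_1(0) = a_1 = -1
y_2 = S_1(3) = -5
t_q=3/4 is in segment 0 (τ=3/4); S_0(τ)=433/128

y_0=5 y_1=-1 y_2=-5
S(3/4) = 433/128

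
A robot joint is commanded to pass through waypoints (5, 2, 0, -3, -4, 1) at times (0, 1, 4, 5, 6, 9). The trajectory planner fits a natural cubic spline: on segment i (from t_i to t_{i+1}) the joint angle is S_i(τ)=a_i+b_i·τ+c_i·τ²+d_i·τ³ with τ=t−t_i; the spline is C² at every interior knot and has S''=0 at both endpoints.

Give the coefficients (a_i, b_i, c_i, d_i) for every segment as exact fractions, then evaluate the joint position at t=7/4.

Δ: Δ0=-3, Δ1=-2/3, Δ2=-3, Δ3=-1, Δ4=5/3
row 1: diag=8, rhs=14; c'=3/8, d'=7/4
row 2: denom=8−3·3/8=55/8; d'=(-14−3·7/4)/(55/8)=-14/5
row 3: denom=4−1·8/55=212/55; d'=(12−1·-14/5)/(212/55)=407/106
row 4: denom=8−1·55/212=1641/212; d'=(16−1·407/106)/(1641/212)=2578/1641
back: M4=2578/1641
back: M3=407/106−55/212·2578/1641=5632/1641
back: M2=-14/5−8/55·5632/1641=-5414/1641
back: M1=7/4−3/8·-5414/1641=1634/547
M: M0=0, M1=1634/547, M2=-5414/1641, M3=5632/1641, M4=2578/1641, M5=0
seg 0: a=5, c=M0/2=0, d=(M1−M0)/(6·1)=817/1641, b=Δ0−h0·(2M0+M1)/6=-5740/1641
seg 1: a=2, c=M1/2=817/547, d=(M2−M1)/(6·3)=-5158/14769, b=Δ1−h1·(2M1+M2)/6=-3289/1641
seg 2: a=0, c=M2/2=-2707/1641, d=(M3−M2)/(6·1)=1841/1641, b=Δ2−h2·(2M2+M3)/6=-4057/1641
seg 3: a=-3, c=M3/2=2816/1641, d=(M4−M3)/(6·1)=-509/1641, b=Δ3−h3·(2M3+M4)/6=-1316/547
seg 4: a=-4, c=M4/2=1289/1641, d=(M5−M4)/(6·3)=-1289/14769, b=Δ4−h4·(2M4+M5)/6=157/1641
t_q=7/4 → seg 1, τ=3/4; S=2+-3289/1641·τ+817/547·τ²+-5158/14769·τ³=20823/17504

  seg 0: a=5 b=-5740/1641 c=0 d=817/1641
  seg 1: a=2 b=-3289/1641 c=817/547 d=-5158/14769
  seg 2: a=0 b=-4057/1641 c=-2707/1641 d=1841/1641
  seg 3: a=-3 b=-1316/547 c=2816/1641 d=-509/1641
  seg 4: a=-4 b=157/1641 c=1289/1641 d=-1289/14769
S(7/4) = 20823/17504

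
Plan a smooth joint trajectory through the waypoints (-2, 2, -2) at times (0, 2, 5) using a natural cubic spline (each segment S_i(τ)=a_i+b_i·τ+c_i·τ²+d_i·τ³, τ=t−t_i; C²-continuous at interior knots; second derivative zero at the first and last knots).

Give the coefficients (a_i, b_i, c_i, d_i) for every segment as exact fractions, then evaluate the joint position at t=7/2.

  seg 0: a=-2 b=8/3 c=0 d=-1/6
  seg 1: a=2 b=2/3 c=-1 d=1/9
S(7/2) = 9/8

Δ: Δ0=2, Δ1=-4/3
row 1: diag=10, rhs=-20; c'=3/10, d'=-2
back: M1=-2
M: M0=0, M1=-2, M2=0
seg 0: a=-2, c=M0/2=0, d=(M1−M0)/(6·2)=-1/6, b=Δ0−h0·(2M0+M1)/6=8/3
seg 1: a=2, c=M1/2=-1, d=(M2−M1)/(6·3)=1/9, b=Δ1−h1·(2M1+M2)/6=2/3
t_q=7/2 → seg 1, τ=3/2; S=2+2/3·τ+-1·τ²+1/9·τ³=9/8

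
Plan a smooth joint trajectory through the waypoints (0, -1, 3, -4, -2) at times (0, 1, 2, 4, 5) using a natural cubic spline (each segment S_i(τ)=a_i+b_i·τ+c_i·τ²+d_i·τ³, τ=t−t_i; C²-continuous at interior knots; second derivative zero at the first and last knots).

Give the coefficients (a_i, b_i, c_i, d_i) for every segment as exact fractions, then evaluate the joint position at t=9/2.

  seg 0: a=0 b=-169/61 c=0 d=108/61
  seg 1: a=-1 b=155/61 c=324/61 d=-235/61
  seg 2: a=3 b=98/61 c=-381/61 d=901/488
  seg 3: a=-4 b=-149/122 c=1179/244 d=-393/244
S(9/2) = -7035/1952

Δ: Δ0=-1, Δ1=4, Δ2=-7/2, Δ3=2
row 1: diag=4, rhs=30; c'=1/4, d'=15/2
row 2: denom=6−1·1/4=23/4; d'=(-45−1·15/2)/(23/4)=-210/23
row 3: denom=6−2·8/23=122/23; d'=(33−2·-210/23)/(122/23)=1179/122
back: M3=1179/122
back: M2=-210/23−8/23·1179/122=-762/61
back: M1=15/2−1/4·-762/61=648/61
M: M0=0, M1=648/61, M2=-762/61, M3=1179/122, M4=0
seg 0: a=0, c=M0/2=0, d=(M1−M0)/(6·1)=108/61, b=Δ0−h0·(2M0+M1)/6=-169/61
seg 1: a=-1, c=M1/2=324/61, d=(M2−M1)/(6·1)=-235/61, b=Δ1−h1·(2M1+M2)/6=155/61
seg 2: a=3, c=M2/2=-381/61, d=(M3−M2)/(6·2)=901/488, b=Δ2−h2·(2M2+M3)/6=98/61
seg 3: a=-4, c=M3/2=1179/244, d=(M4−M3)/(6·1)=-393/244, b=Δ3−h3·(2M3+M4)/6=-149/122
t_q=9/2 → seg 3, τ=1/2; S=-4+-149/122·τ+1179/244·τ²+-393/244·τ³=-7035/1952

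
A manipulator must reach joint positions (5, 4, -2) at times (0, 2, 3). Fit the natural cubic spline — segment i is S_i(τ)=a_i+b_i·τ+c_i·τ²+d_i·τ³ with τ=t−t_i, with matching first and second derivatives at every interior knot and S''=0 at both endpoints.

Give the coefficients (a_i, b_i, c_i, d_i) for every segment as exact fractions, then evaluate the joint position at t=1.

  seg 0: a=5 b=4/3 c=0 d=-11/24
  seg 1: a=4 b=-25/6 c=-11/4 d=11/12
S(1) = 47/8

Δ: Δ0=-1/2, Δ1=-6
row 1: diag=6, rhs=-33; c'=1/6, d'=-11/2
back: M1=-11/2
M: M0=0, M1=-11/2, M2=0
seg 0: a=5, c=M0/2=0, d=(M1−M0)/(6·2)=-11/24, b=Δ0−h0·(2M0+M1)/6=4/3
seg 1: a=4, c=M1/2=-11/4, d=(M2−M1)/(6·1)=11/12, b=Δ1−h1·(2M1+M2)/6=-25/6
t_q=1 → seg 0, τ=1; S=5+4/3·τ+0·τ²+-11/24·τ³=47/8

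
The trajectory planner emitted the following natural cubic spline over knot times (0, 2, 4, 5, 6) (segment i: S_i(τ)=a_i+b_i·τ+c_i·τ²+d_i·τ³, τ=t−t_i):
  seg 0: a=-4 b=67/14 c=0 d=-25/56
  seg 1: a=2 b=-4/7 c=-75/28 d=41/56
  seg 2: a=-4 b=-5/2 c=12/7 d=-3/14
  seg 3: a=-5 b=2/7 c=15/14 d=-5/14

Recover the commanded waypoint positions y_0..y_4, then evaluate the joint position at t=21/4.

y_0 = S_0(0) = a_0 = -4
y_1 = S_1(0) = a_1 = 2
y_2 = S_2(0) = a_2 = -4
y_3 = S_3(0) = a_3 = -5
y_4 = S_3(1) = -4
t_q=21/4 is in segment 3 (τ=1/4); S_3(τ)=-623/128

y_0=-4 y_1=2 y_2=-4 y_3=-5 y_4=-4
S(21/4) = -623/128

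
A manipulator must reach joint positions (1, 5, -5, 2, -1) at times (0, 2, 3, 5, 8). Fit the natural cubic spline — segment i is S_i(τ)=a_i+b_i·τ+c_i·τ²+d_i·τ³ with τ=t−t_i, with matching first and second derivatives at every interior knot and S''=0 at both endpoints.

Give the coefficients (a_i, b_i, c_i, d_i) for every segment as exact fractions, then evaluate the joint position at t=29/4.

  seg 0: a=1 b=1142/163 c=0 d=-204/163
  seg 1: a=5 b=-1306/163 c=-1224/163 d=900/163
  seg 2: a=-5 b=-1054/163 c=1476/163 d=-2655/1304
  seg 3: a=2 b=1735/326 c=-2061/652 d=229/652
S(29/4) = 82313/41728

Δ: Δ0=2, Δ1=-10, Δ2=7/2, Δ3=-1
row 1: diag=6, rhs=-72; c'=1/6, d'=-12
row 2: denom=6−1·1/6=35/6; d'=(81−1·-12)/(35/6)=558/35
row 3: denom=10−2·12/35=326/35; d'=(-27−2·558/35)/(326/35)=-2061/326
back: M3=-2061/326
back: M2=558/35−12/35·-2061/326=2952/163
back: M1=-12−1/6·2952/163=-2448/163
M: M0=0, M1=-2448/163, M2=2952/163, M3=-2061/326, M4=0
seg 0: a=1, c=M0/2=0, d=(M1−M0)/(6·2)=-204/163, b=Δ0−h0·(2M0+M1)/6=1142/163
seg 1: a=5, c=M1/2=-1224/163, d=(M2−M1)/(6·1)=900/163, b=Δ1−h1·(2M1+M2)/6=-1306/163
seg 2: a=-5, c=M2/2=1476/163, d=(M3−M2)/(6·2)=-2655/1304, b=Δ2−h2·(2M2+M3)/6=-1054/163
seg 3: a=2, c=M3/2=-2061/652, d=(M4−M3)/(6·3)=229/652, b=Δ3−h3·(2M3+M4)/6=1735/326
t_q=29/4 → seg 3, τ=9/4; S=2+1735/326·τ+-2061/652·τ²+229/652·τ³=82313/41728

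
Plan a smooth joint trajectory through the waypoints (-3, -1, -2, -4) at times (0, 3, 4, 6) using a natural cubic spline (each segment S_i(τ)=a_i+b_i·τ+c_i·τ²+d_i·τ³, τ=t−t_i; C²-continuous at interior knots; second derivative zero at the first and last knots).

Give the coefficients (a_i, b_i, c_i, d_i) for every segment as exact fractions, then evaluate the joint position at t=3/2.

  seg 0: a=-3 b=184/141 c=0 d=-10/141
  seg 1: a=-1 b=-86/141 c=-30/47 d=35/141
  seg 2: a=-2 b=-161/141 c=5/47 d=-5/282
S(3/2) = -241/188

Δ: Δ0=2/3, Δ1=-1, Δ2=-1
row 1: diag=8, rhs=-10; c'=1/8, d'=-5/4
row 2: denom=6−1·1/8=47/8; d'=(0−1·-5/4)/(47/8)=10/47
back: M2=10/47
back: M1=-5/4−1/8·10/47=-60/47
M: M0=0, M1=-60/47, M2=10/47, M3=0
seg 0: a=-3, c=M0/2=0, d=(M1−M0)/(6·3)=-10/141, b=Δ0−h0·(2M0+M1)/6=184/141
seg 1: a=-1, c=M1/2=-30/47, d=(M2−M1)/(6·1)=35/141, b=Δ1−h1·(2M1+M2)/6=-86/141
seg 2: a=-2, c=M2/2=5/47, d=(M3−M2)/(6·2)=-5/282, b=Δ2−h2·(2M2+M3)/6=-161/141
t_q=3/2 → seg 0, τ=3/2; S=-3+184/141·τ+0·τ²+-10/141·τ³=-241/188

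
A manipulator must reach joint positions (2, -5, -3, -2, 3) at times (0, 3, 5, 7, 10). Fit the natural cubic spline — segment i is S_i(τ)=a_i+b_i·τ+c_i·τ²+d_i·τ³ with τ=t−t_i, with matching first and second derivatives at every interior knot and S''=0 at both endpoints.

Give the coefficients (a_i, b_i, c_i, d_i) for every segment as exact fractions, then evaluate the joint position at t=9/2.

  seg 0: a=2 b=-69/20 c=0 d=67/540
  seg 1: a=-5 b=-1/10 c=67/60 d=-17/60
  seg 2: a=-3 b=29/30 c=-7/12 d=7/40
  seg 3: a=-2 b=11/15 c=7/15 d=-7/135
S(9/2) = -115/32

Δ: Δ0=-7/3, Δ1=1, Δ2=1/2, Δ3=5/3
row 1: diag=10, rhs=20; c'=1/5, d'=2
row 2: denom=8−2·1/5=38/5; d'=(-3−2·2)/(38/5)=-35/38
row 3: denom=10−2·5/19=180/19; d'=(7−2·-35/38)/(180/19)=14/15
back: M3=14/15
back: M2=-35/38−5/19·14/15=-7/6
back: M1=2−1/5·-7/6=67/30
M: M0=0, M1=67/30, M2=-7/6, M3=14/15, M4=0
seg 0: a=2, c=M0/2=0, d=(M1−M0)/(6·3)=67/540, b=Δ0−h0·(2M0+M1)/6=-69/20
seg 1: a=-5, c=M1/2=67/60, d=(M2−M1)/(6·2)=-17/60, b=Δ1−h1·(2M1+M2)/6=-1/10
seg 2: a=-3, c=M2/2=-7/12, d=(M3−M2)/(6·2)=7/40, b=Δ2−h2·(2M2+M3)/6=29/30
seg 3: a=-2, c=M3/2=7/15, d=(M4−M3)/(6·3)=-7/135, b=Δ3−h3·(2M3+M4)/6=11/15
t_q=9/2 → seg 1, τ=3/2; S=-5+-1/10·τ+67/60·τ²+-17/60·τ³=-115/32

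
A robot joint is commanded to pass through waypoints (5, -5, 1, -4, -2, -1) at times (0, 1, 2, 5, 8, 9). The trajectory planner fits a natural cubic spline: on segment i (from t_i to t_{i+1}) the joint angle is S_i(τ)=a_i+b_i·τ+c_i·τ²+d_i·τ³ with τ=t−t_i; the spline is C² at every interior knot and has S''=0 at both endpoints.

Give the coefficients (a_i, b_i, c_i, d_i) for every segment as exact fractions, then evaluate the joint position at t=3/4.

Δ: Δ0=-10, Δ1=6, Δ2=-5/3, Δ3=2/3, Δ4=1
row 1: diag=4, rhs=96; c'=1/4, d'=24
row 2: denom=8−1·1/4=31/4; d'=(-46−1·24)/(31/4)=-280/31
row 3: denom=12−3·12/31=336/31; d'=(14−3·-280/31)/(336/31)=91/24
row 4: denom=8−3·31/112=803/112; d'=(2−3·91/24)/(803/112)=-1050/803
back: M4=-1050/803
back: M3=91/24−31/112·-1050/803=10006/2409
back: M2=-280/31−12/31·10006/2409=-8544/803
back: M1=24−1/4·-8544/803=21408/803
M: M0=0, M1=21408/803, M2=-8544/803, M3=10006/2409, M4=-1050/803, M5=0
seg 0: a=5, c=M0/2=0, d=(M1−M0)/(6·1)=3568/803, b=Δ0−h0·(2M0+M1)/6=-11598/803
seg 1: a=-5, c=M1/2=10704/803, d=(M2−M1)/(6·1)=-4992/803, b=Δ1−h1·(2M1+M2)/6=-894/803
seg 2: a=1, c=M2/2=-4272/803, d=(M3−M2)/(6·3)=17819/21681, b=Δ2−h2·(2M2+M3)/6=5538/803
seg 3: a=-4, c=M3/2=5003/2409, d=(M4−M3)/(6·3)=-598/1971, b=Δ3−h3·(2M3+M4)/6=-2275/803
seg 4: a=-2, c=M4/2=-525/803, d=(M5−M4)/(6·1)=175/803, b=Δ4−h4·(2M4+M5)/6=1153/803
t_q=3/4 → seg 0, τ=3/4; S=5+-11598/803·τ+0·τ²+3568/803·τ³=-12713/3212

  seg 0: a=5 b=-11598/803 c=0 d=3568/803
  seg 1: a=-5 b=-894/803 c=10704/803 d=-4992/803
  seg 2: a=1 b=5538/803 c=-4272/803 d=17819/21681
  seg 3: a=-4 b=-2275/803 c=5003/2409 d=-598/1971
  seg 4: a=-2 b=1153/803 c=-525/803 d=175/803
S(3/4) = -12713/3212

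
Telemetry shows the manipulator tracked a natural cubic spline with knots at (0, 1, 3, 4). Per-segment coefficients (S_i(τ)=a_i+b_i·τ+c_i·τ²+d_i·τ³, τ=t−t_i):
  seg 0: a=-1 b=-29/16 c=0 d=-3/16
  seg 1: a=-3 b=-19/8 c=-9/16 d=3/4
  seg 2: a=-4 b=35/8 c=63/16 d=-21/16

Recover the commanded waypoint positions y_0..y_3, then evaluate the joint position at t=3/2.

y_0 = S_0(0) = a_0 = -1
y_1 = S_1(0) = a_1 = -3
y_2 = S_2(0) = a_2 = -4
y_3 = S_2(1) = 3
t_q=3/2 is in segment 1 (τ=1/2); S_1(τ)=-271/64

y_0=-1 y_1=-3 y_2=-4 y_3=3
S(3/2) = -271/64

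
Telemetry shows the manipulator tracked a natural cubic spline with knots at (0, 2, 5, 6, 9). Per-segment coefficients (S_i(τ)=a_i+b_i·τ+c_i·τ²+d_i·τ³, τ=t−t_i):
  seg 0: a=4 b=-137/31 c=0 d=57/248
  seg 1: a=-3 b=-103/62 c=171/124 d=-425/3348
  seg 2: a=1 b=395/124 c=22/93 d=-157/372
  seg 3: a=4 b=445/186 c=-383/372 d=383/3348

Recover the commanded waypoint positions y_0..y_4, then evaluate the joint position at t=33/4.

y_0=4 y_1=-3 y_2=1 y_3=4 y_4=5
S(33/4) = 43441/7936

y_0 = S_0(0) = a_0 = 4
y_1 = S_1(0) = a_1 = -3
y_2 = S_2(0) = a_2 = 1
y_3 = S_3(0) = a_3 = 4
y_4 = S_3(3) = 5
t_q=33/4 is in segment 3 (τ=9/4); S_3(τ)=43441/7936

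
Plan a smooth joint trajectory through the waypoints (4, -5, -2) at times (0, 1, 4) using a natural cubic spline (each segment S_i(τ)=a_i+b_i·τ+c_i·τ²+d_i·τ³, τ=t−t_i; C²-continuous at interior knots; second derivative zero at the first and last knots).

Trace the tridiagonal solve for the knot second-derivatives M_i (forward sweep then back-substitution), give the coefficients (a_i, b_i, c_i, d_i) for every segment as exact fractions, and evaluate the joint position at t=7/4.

Δ: Δ0=-9, Δ1=1
row 1: diag=8, rhs=60; c'=3/8, d'=15/2
back: M1=15/2
M: M0=0, M1=15/2, M2=0
seg 0: a=4, c=M0/2=0, d=(M1−M0)/(6·1)=5/4, b=Δ0−h0·(2M0+M1)/6=-41/4
seg 1: a=-5, c=M1/2=15/4, d=(M2−M1)/(6·3)=-5/12, b=Δ1−h1·(2M1+M2)/6=-13/2
t_q=7/4 → seg 1, τ=3/4; S=-5+-13/2·τ+15/4·τ²+-5/12·τ³=-2033/256

  seg 0: a=4 b=-41/4 c=0 d=5/4
  seg 1: a=-5 b=-13/2 c=15/4 d=-5/12
S(7/4) = -2033/256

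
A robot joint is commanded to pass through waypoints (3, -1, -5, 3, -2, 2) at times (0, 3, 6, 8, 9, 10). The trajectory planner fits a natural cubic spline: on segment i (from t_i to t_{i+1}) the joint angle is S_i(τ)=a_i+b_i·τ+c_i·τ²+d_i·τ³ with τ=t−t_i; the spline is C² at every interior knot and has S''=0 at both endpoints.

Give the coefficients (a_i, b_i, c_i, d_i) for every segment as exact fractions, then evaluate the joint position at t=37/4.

Δ: Δ0=-4/3, Δ1=-4/3, Δ2=4, Δ3=-5, Δ4=4
row 1: diag=12, rhs=0; c'=1/4, d'=0
row 2: denom=10−3·1/4=37/4; d'=(32−3·0)/(37/4)=128/37
row 3: denom=6−2·8/37=206/37; d'=(-54−2·128/37)/(206/37)=-1127/103
row 4: denom=4−1·37/206=787/206; d'=(54−1·-1127/103)/(787/206)=13378/787
back: M4=13378/787
back: M3=-1127/103−37/206·13378/787=-11014/787
back: M2=128/37−8/37·-11014/787=5104/787
back: M1=0−1/4·5104/787=-1276/787
M: M0=0, M1=-1276/787, M2=5104/787, M3=-11014/787, M4=13378/787, M5=0
seg 0: a=3, c=M0/2=0, d=(M1−M0)/(6·3)=-638/7083, b=Δ0−h0·(2M0+M1)/6=-1234/2361
seg 1: a=-1, c=M1/2=-638/787, d=(M2−M1)/(6·3)=3190/7083, b=Δ1−h1·(2M1+M2)/6=-6976/2361
seg 2: a=-5, c=M2/2=2552/787, d=(M3−M2)/(6·2)=-8059/4722, b=Δ2−h2·(2M2+M3)/6=10250/2361
seg 3: a=3, c=M3/2=-5507/787, d=(M4−M3)/(6·1)=12196/2361, b=Δ3−h3·(2M3+M4)/6=-7480/2361
seg 4: a=-2, c=M4/2=6689/787, d=(M5−M4)/(6·1)=-6689/2361, b=Δ4−h4·(2M4+M5)/6=-3934/2361
t_q=37/4 → seg 4, τ=1/4; S=-2+-3934/2361·τ+6689/787·τ²+-6689/2361·τ³=-97191/50368

  seg 0: a=3 b=-1234/2361 c=0 d=-638/7083
  seg 1: a=-1 b=-6976/2361 c=-638/787 d=3190/7083
  seg 2: a=-5 b=10250/2361 c=2552/787 d=-8059/4722
  seg 3: a=3 b=-7480/2361 c=-5507/787 d=12196/2361
  seg 4: a=-2 b=-3934/2361 c=6689/787 d=-6689/2361
S(37/4) = -97191/50368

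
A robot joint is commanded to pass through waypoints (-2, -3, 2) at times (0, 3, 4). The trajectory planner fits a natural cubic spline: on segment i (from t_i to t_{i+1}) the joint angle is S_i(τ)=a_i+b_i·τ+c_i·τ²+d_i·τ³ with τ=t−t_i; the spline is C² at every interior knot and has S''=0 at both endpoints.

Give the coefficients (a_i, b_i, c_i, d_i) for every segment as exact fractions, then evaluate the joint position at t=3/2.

Δ: Δ0=-1/3, Δ1=5
row 1: diag=8, rhs=32; c'=1/8, d'=4
back: M1=4
M: M0=0, M1=4, M2=0
seg 0: a=-2, c=M0/2=0, d=(M1−M0)/(6·3)=2/9, b=Δ0−h0·(2M0+M1)/6=-7/3
seg 1: a=-3, c=M1/2=2, d=(M2−M1)/(6·1)=-2/3, b=Δ1−h1·(2M1+M2)/6=11/3
t_q=3/2 → seg 0, τ=3/2; S=-2+-7/3·τ+0·τ²+2/9·τ³=-19/4

  seg 0: a=-2 b=-7/3 c=0 d=2/9
  seg 1: a=-3 b=11/3 c=2 d=-2/3
S(3/2) = -19/4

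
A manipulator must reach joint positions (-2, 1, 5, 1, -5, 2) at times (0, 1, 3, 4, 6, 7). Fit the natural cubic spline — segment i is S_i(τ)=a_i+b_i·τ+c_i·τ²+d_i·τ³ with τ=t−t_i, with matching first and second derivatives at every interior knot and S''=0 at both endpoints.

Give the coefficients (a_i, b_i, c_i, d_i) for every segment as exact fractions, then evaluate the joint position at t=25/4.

Δ: Δ0=3, Δ1=2, Δ2=-4, Δ3=-3, Δ4=7
row 1: diag=6, rhs=-6; c'=1/3, d'=-1
row 2: denom=6−2·1/3=16/3; d'=(-36−2·-1)/(16/3)=-51/8
row 3: denom=6−1·3/16=93/16; d'=(6−1·-51/8)/(93/16)=66/31
row 4: denom=6−2·32/93=494/93; d'=(60−2·66/31)/(494/93)=2592/247
back: M4=2592/247
back: M3=66/31−32/93·2592/247=-366/247
back: M2=-51/8−3/16·-366/247=-1506/247
back: M1=-1−1/3·-1506/247=255/247
M: M0=0, M1=255/247, M2=-1506/247, M3=-366/247, M4=2592/247, M5=0
seg 0: a=-2, c=M0/2=0, d=(M1−M0)/(6·1)=85/494, b=Δ0−h0·(2M0+M1)/6=1397/494
seg 1: a=1, c=M1/2=255/494, d=(M2−M1)/(6·2)=-587/988, b=Δ1−h1·(2M1+M2)/6=826/247
seg 2: a=5, c=M2/2=-753/247, d=(M3−M2)/(6·1)=10/13, b=Δ2−h2·(2M2+M3)/6=-425/247
seg 3: a=1, c=M3/2=-183/247, d=(M4−M3)/(6·2)=493/494, b=Δ3−h3·(2M3+M4)/6=-1361/247
seg 4: a=-5, c=M4/2=1296/247, d=(M5−M4)/(6·1)=-432/247, b=Δ4−h4·(2M4+M5)/6=865/247
t_q=25/4 → seg 4, τ=1/4; S=-5+865/247·τ+1296/247·τ²+-432/247·τ³=-1889/494

  seg 0: a=-2 b=1397/494 c=0 d=85/494
  seg 1: a=1 b=826/247 c=255/494 d=-587/988
  seg 2: a=5 b=-425/247 c=-753/247 d=10/13
  seg 3: a=1 b=-1361/247 c=-183/247 d=493/494
  seg 4: a=-5 b=865/247 c=1296/247 d=-432/247
S(25/4) = -1889/494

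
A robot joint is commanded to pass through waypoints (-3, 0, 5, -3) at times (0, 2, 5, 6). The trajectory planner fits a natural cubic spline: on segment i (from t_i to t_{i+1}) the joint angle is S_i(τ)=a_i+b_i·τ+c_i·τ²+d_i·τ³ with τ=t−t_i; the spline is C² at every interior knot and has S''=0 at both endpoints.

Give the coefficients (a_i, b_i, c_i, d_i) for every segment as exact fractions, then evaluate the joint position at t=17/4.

  seg 0: a=-3 b=275/426 c=0 d=91/426
  seg 1: a=0 b=1367/426 c=91/71 d=-85/142
  seg 2: a=5 b=-1121/213 c=-583/142 d=583/426
S(17/4) = 62619/9088

Δ: Δ0=3/2, Δ1=5/3, Δ2=-8
row 1: diag=10, rhs=1; c'=3/10, d'=1/10
row 2: denom=8−3·3/10=71/10; d'=(-58−3·1/10)/(71/10)=-583/71
back: M2=-583/71
back: M1=1/10−3/10·-583/71=182/71
M: M0=0, M1=182/71, M2=-583/71, M3=0
seg 0: a=-3, c=M0/2=0, d=(M1−M0)/(6·2)=91/426, b=Δ0−h0·(2M0+M1)/6=275/426
seg 1: a=0, c=M1/2=91/71, d=(M2−M1)/(6·3)=-85/142, b=Δ1−h1·(2M1+M2)/6=1367/426
seg 2: a=5, c=M2/2=-583/142, d=(M3−M2)/(6·1)=583/426, b=Δ2−h2·(2M2+M3)/6=-1121/213
t_q=17/4 → seg 1, τ=9/4; S=0+1367/426·τ+91/71·τ²+-85/142·τ³=62619/9088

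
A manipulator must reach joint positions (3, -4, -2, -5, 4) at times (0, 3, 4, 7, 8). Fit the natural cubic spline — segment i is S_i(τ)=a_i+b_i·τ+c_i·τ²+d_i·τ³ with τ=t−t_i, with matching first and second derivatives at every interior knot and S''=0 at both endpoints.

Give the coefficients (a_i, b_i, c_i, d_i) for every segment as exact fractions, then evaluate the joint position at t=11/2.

  seg 0: a=3 b=-1885/432 c=0 d=877/3888
  seg 1: a=-4 b=373/216 c=877/432 d=-253/144
  seg 2: a=-2 b=223/432 c=-175/54 d=3545/3888
  seg 3: a=-5 b=1229/216 c=715/144 d=-715/432
S(11/2) = -2089/384

Δ: Δ0=-7/3, Δ1=2, Δ2=-1, Δ3=9
row 1: diag=8, rhs=26; c'=1/8, d'=13/4
row 2: denom=8−1·1/8=63/8; d'=(-18−1·13/4)/(63/8)=-170/63
row 3: denom=8−3·8/21=48/7; d'=(60−3·-170/63)/(48/7)=715/72
back: M3=715/72
back: M2=-170/63−8/21·715/72=-175/27
back: M1=13/4−1/8·-175/27=877/216
M: M0=0, M1=877/216, M2=-175/27, M3=715/72, M4=0
seg 0: a=3, c=M0/2=0, d=(M1−M0)/(6·3)=877/3888, b=Δ0−h0·(2M0+M1)/6=-1885/432
seg 1: a=-4, c=M1/2=877/432, d=(M2−M1)/(6·1)=-253/144, b=Δ1−h1·(2M1+M2)/6=373/216
seg 2: a=-2, c=M2/2=-175/54, d=(M3−M2)/(6·3)=3545/3888, b=Δ2−h2·(2M2+M3)/6=223/432
seg 3: a=-5, c=M3/2=715/144, d=(M4−M3)/(6·1)=-715/432, b=Δ3−h3·(2M3+M4)/6=1229/216
t_q=11/2 → seg 2, τ=3/2; S=-2+223/432·τ+-175/54·τ²+3545/3888·τ³=-2089/384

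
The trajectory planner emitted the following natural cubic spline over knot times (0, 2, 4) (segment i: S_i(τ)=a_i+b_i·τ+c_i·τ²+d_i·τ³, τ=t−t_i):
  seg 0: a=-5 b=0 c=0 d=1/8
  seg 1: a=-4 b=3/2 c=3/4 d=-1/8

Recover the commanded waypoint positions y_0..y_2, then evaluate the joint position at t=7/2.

y_0 = S_0(0) = a_0 = -5
y_1 = S_1(0) = a_1 = -4
y_2 = S_1(2) = 1
t_q=7/2 is in segment 1 (τ=3/2); S_1(τ)=-31/64

y_0=-5 y_1=-4 y_2=1
S(7/2) = -31/64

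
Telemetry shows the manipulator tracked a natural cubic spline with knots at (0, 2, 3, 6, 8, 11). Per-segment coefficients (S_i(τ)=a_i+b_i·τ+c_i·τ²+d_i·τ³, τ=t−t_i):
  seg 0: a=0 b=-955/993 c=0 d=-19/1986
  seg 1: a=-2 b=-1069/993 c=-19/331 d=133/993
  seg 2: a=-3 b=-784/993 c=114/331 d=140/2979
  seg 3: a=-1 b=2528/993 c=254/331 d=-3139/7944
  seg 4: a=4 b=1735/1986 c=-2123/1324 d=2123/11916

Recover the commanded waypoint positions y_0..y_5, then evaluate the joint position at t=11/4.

y_0 = S_0(0) = a_0 = 0
y_1 = S_1(0) = a_1 = -2
y_2 = S_2(0) = a_2 = -3
y_3 = S_3(0) = a_3 = -1
y_4 = S_4(0) = a_4 = 4
y_5 = S_4(3) = -3
t_q=11/4 is in segment 1 (τ=3/4); S_1(τ)=-58959/21184

y_0=0 y_1=-2 y_2=-3 y_3=-1 y_4=4 y_5=-3
S(11/4) = -58959/21184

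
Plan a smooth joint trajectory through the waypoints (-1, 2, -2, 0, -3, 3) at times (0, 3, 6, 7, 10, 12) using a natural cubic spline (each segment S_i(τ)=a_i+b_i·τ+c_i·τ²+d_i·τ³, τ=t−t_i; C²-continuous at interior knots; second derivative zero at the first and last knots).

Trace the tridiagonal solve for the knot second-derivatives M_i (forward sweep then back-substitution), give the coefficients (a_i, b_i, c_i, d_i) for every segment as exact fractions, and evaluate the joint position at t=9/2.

  seg 0: a=-1 b=4157/2019 c=0 d=-2138/18171
  seg 1: a=2 b=-2257/2019 c=-2138/2019 d=1993/6057
  seg 2: a=-2 b=2852/2019 c=3841/2019 d=-885/673
  seg 3: a=0 b=2569/2019 c=-4124/2019 d=7784/18171
  seg 4: a=-3 b=1177/2019 c=1220/673 d=-610/2019
S(9/2) = -5109/5384

Δ: Δ0=1, Δ1=-4/3, Δ2=2, Δ3=-1, Δ4=3
row 1: diag=12, rhs=-14; c'=1/4, d'=-7/6
row 2: denom=8−3·1/4=29/4; d'=(20−3·-7/6)/(29/4)=94/29
row 3: denom=8−1·4/29=228/29; d'=(-18−1·94/29)/(228/29)=-154/57
row 4: denom=10−3·29/76=673/76; d'=(24−3·-154/57)/(673/76)=2440/673
back: M4=2440/673
back: M3=-154/57−29/76·2440/673=-8248/2019
back: M2=94/29−4/29·-8248/2019=7682/2019
back: M1=-7/6−1/4·7682/2019=-4276/2019
M: M0=0, M1=-4276/2019, M2=7682/2019, M3=-8248/2019, M4=2440/673, M5=0
seg 0: a=-1, c=M0/2=0, d=(M1−M0)/(6·3)=-2138/18171, b=Δ0−h0·(2M0+M1)/6=4157/2019
seg 1: a=2, c=M1/2=-2138/2019, d=(M2−M1)/(6·3)=1993/6057, b=Δ1−h1·(2M1+M2)/6=-2257/2019
seg 2: a=-2, c=M2/2=3841/2019, d=(M3−M2)/(6·1)=-885/673, b=Δ2−h2·(2M2+M3)/6=2852/2019
seg 3: a=0, c=M3/2=-4124/2019, d=(M4−M3)/(6·3)=7784/18171, b=Δ3−h3·(2M3+M4)/6=2569/2019
seg 4: a=-3, c=M4/2=1220/673, d=(M5−M4)/(6·2)=-610/2019, b=Δ4−h4·(2M4+M5)/6=1177/2019
t_q=9/2 → seg 1, τ=3/2; S=2+-2257/2019·τ+-2138/2019·τ²+1993/6057·τ³=-5109/5384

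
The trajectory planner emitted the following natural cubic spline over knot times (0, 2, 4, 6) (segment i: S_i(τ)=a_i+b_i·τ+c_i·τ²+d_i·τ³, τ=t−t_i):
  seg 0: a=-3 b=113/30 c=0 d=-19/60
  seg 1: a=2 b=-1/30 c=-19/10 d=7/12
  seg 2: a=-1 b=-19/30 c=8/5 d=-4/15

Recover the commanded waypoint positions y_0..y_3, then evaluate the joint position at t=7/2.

y_0 = S_0(0) = a_0 = -3
y_1 = S_1(0) = a_1 = 2
y_2 = S_2(0) = a_2 = -1
y_3 = S_2(2) = 2
t_q=7/2 is in segment 1 (τ=3/2); S_1(τ)=-57/160

y_0=-3 y_1=2 y_2=-1 y_3=2
S(7/2) = -57/160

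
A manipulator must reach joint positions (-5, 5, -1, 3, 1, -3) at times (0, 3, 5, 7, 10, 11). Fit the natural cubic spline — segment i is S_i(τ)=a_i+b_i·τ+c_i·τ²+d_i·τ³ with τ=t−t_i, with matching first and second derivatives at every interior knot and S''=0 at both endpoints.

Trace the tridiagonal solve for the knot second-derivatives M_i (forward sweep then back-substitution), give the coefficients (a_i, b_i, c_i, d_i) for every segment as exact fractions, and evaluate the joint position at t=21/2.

  seg 0: a=-5 b=4895/846 c=0 d=-2075/7614
  seg 1: a=5 b=-665/423 c=-2075/846 d=1471/1692
  seg 2: a=-1 b=-134/141 c=1169/423 d=-545/846
  seg 3: a=3 b=1004/423 c=-466/423 d=112/3807
  seg 4: a=1 b=-1456/423 c=-118/141 d=118/423
S(21/2) = -505/564

Δ: Δ0=10/3, Δ1=-3, Δ2=2, Δ3=-2/3, Δ4=-4
row 1: diag=10, rhs=-38; c'=1/5, d'=-19/5
row 2: denom=8−2·1/5=38/5; d'=(30−2·-19/5)/(38/5)=94/19
row 3: denom=10−2·5/19=180/19; d'=(-16−2·94/19)/(180/19)=-41/15
row 4: denom=8−3·19/60=141/20; d'=(-20−3·-41/15)/(141/20)=-236/141
back: M4=-236/141
back: M3=-41/15−19/60·-236/141=-932/423
back: M2=94/19−5/19·-932/423=2338/423
back: M1=-19/5−1/5·2338/423=-2075/423
M: M0=0, M1=-2075/423, M2=2338/423, M3=-932/423, M4=-236/141, M5=0
seg 0: a=-5, c=M0/2=0, d=(M1−M0)/(6·3)=-2075/7614, b=Δ0−h0·(2M0+M1)/6=4895/846
seg 1: a=5, c=M1/2=-2075/846, d=(M2−M1)/(6·2)=1471/1692, b=Δ1−h1·(2M1+M2)/6=-665/423
seg 2: a=-1, c=M2/2=1169/423, d=(M3−M2)/(6·2)=-545/846, b=Δ2−h2·(2M2+M3)/6=-134/141
seg 3: a=3, c=M3/2=-466/423, d=(M4−M3)/(6·3)=112/3807, b=Δ3−h3·(2M3+M4)/6=1004/423
seg 4: a=1, c=M4/2=-118/141, d=(M5−M4)/(6·1)=118/423, b=Δ4−h4·(2M4+M5)/6=-1456/423
t_q=21/2 → seg 4, τ=1/2; S=1+-1456/423·τ+-118/141·τ²+118/423·τ³=-505/564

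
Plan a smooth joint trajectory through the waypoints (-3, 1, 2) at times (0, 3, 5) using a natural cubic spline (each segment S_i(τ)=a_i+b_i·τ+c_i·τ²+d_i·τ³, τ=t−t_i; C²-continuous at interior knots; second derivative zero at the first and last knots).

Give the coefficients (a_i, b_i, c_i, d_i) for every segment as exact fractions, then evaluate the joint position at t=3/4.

Δ: Δ0=4/3, Δ1=1/2
row 1: diag=10, rhs=-5; c'=1/5, d'=-1/2
back: M1=-1/2
M: M0=0, M1=-1/2, M2=0
seg 0: a=-3, c=M0/2=0, d=(M1−M0)/(6·3)=-1/36, b=Δ0−h0·(2M0+M1)/6=19/12
seg 1: a=1, c=M1/2=-1/4, d=(M2−M1)/(6·2)=1/24, b=Δ1−h1·(2M1+M2)/6=5/6
t_q=3/4 → seg 0, τ=3/4; S=-3+19/12·τ+0·τ²+-1/36·τ³=-467/256

  seg 0: a=-3 b=19/12 c=0 d=-1/36
  seg 1: a=1 b=5/6 c=-1/4 d=1/24
S(3/4) = -467/256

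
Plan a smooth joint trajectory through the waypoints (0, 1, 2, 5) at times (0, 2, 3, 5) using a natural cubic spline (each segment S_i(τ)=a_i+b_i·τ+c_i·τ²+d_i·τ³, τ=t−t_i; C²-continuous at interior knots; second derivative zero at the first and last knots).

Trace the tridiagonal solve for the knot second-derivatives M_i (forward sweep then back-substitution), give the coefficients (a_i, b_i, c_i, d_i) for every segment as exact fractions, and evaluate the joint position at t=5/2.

Δ: Δ0=1/2, Δ1=1, Δ2=3/2
row 1: diag=6, rhs=3; c'=1/6, d'=1/2
row 2: denom=6−1·1/6=35/6; d'=(3−1·1/2)/(35/6)=3/7
back: M2=3/7
back: M1=1/2−1/6·3/7=3/7
M: M0=0, M1=3/7, M2=3/7, M3=0
seg 0: a=0, c=M0/2=0, d=(M1−M0)/(6·2)=1/28, b=Δ0−h0·(2M0+M1)/6=5/14
seg 1: a=1, c=M1/2=3/14, d=(M2−M1)/(6·1)=0, b=Δ1−h1·(2M1+M2)/6=11/14
seg 2: a=2, c=M2/2=3/14, d=(M3−M2)/(6·2)=-1/28, b=Δ2−h2·(2M2+M3)/6=17/14
t_q=5/2 → seg 1, τ=1/2; S=1+11/14·τ+3/14·τ²+0·τ³=81/56

  seg 0: a=0 b=5/14 c=0 d=1/28
  seg 1: a=1 b=11/14 c=3/14 d=0
  seg 2: a=2 b=17/14 c=3/14 d=-1/28
S(5/2) = 81/56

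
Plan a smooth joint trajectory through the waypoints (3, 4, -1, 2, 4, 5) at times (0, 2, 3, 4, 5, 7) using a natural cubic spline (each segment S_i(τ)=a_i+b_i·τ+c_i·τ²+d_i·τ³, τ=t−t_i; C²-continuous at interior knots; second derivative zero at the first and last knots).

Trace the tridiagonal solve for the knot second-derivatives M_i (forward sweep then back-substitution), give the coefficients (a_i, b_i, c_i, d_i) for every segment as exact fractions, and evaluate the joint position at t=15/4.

Δ: Δ0=1/2, Δ1=-5, Δ2=3, Δ3=2, Δ4=1/2
row 1: diag=6, rhs=-33; c'=1/6, d'=-11/2
row 2: denom=4−1·1/6=23/6; d'=(48−1·-11/2)/(23/6)=321/23
row 3: denom=4−1·6/23=86/23; d'=(-6−1·321/23)/(86/23)=-459/86
row 4: denom=6−1·23/86=493/86; d'=(-9−1·-459/86)/(493/86)=-315/493
back: M4=-315/493
back: M3=-459/86−23/86·-315/493=-2547/493
back: M2=321/23−6/23·-2547/493=7545/493
back: M1=-11/2−1/6·7545/493=-3969/493
M: M0=0, M1=-3969/493, M2=7545/493, M3=-2547/493, M4=-315/493, M5=0
seg 0: a=3, c=M0/2=0, d=(M1−M0)/(6·2)=-1323/1972, b=Δ0−h0·(2M0+M1)/6=3139/986
seg 1: a=4, c=M1/2=-3969/986, d=(M2−M1)/(6·1)=1919/493, b=Δ1−h1·(2M1+M2)/6=-4799/986
seg 2: a=-1, c=M2/2=7545/986, d=(M3−M2)/(6·1)=-58/17, b=Δ2−h2·(2M2+M3)/6=-1223/986
seg 3: a=2, c=M3/2=-2547/986, d=(M4−M3)/(6·1)=372/493, b=Δ3−h3·(2M3+M4)/6=3775/986
seg 4: a=4, c=M4/2=-315/986, d=(M5−M4)/(6·2)=105/1972, b=Δ4−h4·(2M4+M5)/6=913/986
t_q=15/4 → seg 2, τ=3/4; S=-1+-1223/986·τ+7545/986·τ²+-58/17·τ³=7373/7888

  seg 0: a=3 b=3139/986 c=0 d=-1323/1972
  seg 1: a=4 b=-4799/986 c=-3969/986 d=1919/493
  seg 2: a=-1 b=-1223/986 c=7545/986 d=-58/17
  seg 3: a=2 b=3775/986 c=-2547/986 d=372/493
  seg 4: a=4 b=913/986 c=-315/986 d=105/1972
S(15/4) = 7373/7888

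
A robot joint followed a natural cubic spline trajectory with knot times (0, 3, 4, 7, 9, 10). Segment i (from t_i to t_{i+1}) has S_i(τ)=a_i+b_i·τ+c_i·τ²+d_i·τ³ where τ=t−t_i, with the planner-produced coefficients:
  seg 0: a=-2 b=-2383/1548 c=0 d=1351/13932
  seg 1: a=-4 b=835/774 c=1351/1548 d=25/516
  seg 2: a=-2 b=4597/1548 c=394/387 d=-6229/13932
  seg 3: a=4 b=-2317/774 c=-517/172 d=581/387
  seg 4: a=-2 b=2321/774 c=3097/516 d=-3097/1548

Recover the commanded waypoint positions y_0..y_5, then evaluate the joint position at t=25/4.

y_0 = S_0(0) = a_0 = -2
y_1 = S_1(0) = a_1 = -4
y_2 = S_2(0) = a_2 = -2
y_3 = S_3(0) = a_3 = 4
y_4 = S_4(0) = a_4 = -2
y_5 = S_4(1) = 5
t_q=25/4 is in segment 2 (τ=9/4); S_2(τ)=52211/11008

y_0=-2 y_1=-4 y_2=-2 y_3=4 y_4=-2 y_5=5
S(25/4) = 52211/11008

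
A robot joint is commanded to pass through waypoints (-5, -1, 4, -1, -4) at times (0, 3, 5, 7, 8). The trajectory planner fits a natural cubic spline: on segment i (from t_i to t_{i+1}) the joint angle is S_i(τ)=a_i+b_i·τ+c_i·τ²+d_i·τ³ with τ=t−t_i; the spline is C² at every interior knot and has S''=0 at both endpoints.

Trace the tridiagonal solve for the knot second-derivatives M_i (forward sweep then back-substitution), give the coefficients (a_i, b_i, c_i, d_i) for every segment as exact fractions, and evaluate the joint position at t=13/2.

  seg 0: a=-5 b=85/156 c=0 d=41/468
  seg 1: a=-1 b=227/78 c=41/52 d=-155/312
  seg 2: a=4 b=4/39 c=-57/26 d=139/312
  seg 3: a=-1 b=-259/78 c=25/52 d=-25/156
S(13/2) = 603/832

Δ: Δ0=4/3, Δ1=5/2, Δ2=-5/2, Δ3=-3
row 1: diag=10, rhs=7; c'=1/5, d'=7/10
row 2: denom=8−2·1/5=38/5; d'=(-30−2·7/10)/(38/5)=-157/38
row 3: denom=6−2·5/19=104/19; d'=(-3−2·-157/38)/(104/19)=25/26
back: M3=25/26
back: M2=-157/38−5/19·25/26=-57/13
back: M1=7/10−1/5·-57/13=41/26
M: M0=0, M1=41/26, M2=-57/13, M3=25/26, M4=0
seg 0: a=-5, c=M0/2=0, d=(M1−M0)/(6·3)=41/468, b=Δ0−h0·(2M0+M1)/6=85/156
seg 1: a=-1, c=M1/2=41/52, d=(M2−M1)/(6·2)=-155/312, b=Δ1−h1·(2M1+M2)/6=227/78
seg 2: a=4, c=M2/2=-57/26, d=(M3−M2)/(6·2)=139/312, b=Δ2−h2·(2M2+M3)/6=4/39
seg 3: a=-1, c=M3/2=25/52, d=(M4−M3)/(6·1)=-25/156, b=Δ3−h3·(2M3+M4)/6=-259/78
t_q=13/2 → seg 2, τ=3/2; S=4+4/39·τ+-57/26·τ²+139/312·τ³=603/832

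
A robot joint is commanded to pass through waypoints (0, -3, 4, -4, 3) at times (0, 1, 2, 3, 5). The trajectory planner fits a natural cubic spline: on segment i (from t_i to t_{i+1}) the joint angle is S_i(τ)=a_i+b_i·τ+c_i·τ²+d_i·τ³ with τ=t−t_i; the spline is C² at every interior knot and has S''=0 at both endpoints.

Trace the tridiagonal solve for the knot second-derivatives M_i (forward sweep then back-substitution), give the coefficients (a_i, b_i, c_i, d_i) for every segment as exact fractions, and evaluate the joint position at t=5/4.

Δ: Δ0=-3, Δ1=7, Δ2=-8, Δ3=7/2
row 1: diag=4, rhs=60; c'=1/4, d'=15
row 2: denom=4−1·1/4=15/4; d'=(-90−1·15)/(15/4)=-28
row 3: denom=6−1·4/15=86/15; d'=(69−1·-28)/(86/15)=1455/86
back: M3=1455/86
back: M2=-28−4/15·1455/86=-1398/43
back: M1=15−1/4·-1398/43=1989/86
M: M0=0, M1=1989/86, M2=-1398/43, M3=1455/86, M4=0
seg 0: a=0, c=M0/2=0, d=(M1−M0)/(6·1)=663/172, b=Δ0−h0·(2M0+M1)/6=-1179/172
seg 1: a=-3, c=M1/2=1989/172, d=(M2−M1)/(6·1)=-1595/172, b=Δ1−h1·(2M1+M2)/6=405/86
seg 2: a=4, c=M2/2=-699/43, d=(M3−M2)/(6·1)=1417/172, b=Δ2−h2·(2M2+M3)/6=3/172
seg 3: a=-4, c=M3/2=1455/172, d=(M4−M3)/(6·2)=-485/344, b=Δ3−h3·(2M3+M4)/6=-669/86
t_q=5/4 → seg 1, τ=1/4; S=-3+405/86·τ+1989/172·τ²+-1595/172·τ³=-13703/11008

  seg 0: a=0 b=-1179/172 c=0 d=663/172
  seg 1: a=-3 b=405/86 c=1989/172 d=-1595/172
  seg 2: a=4 b=3/172 c=-699/43 d=1417/172
  seg 3: a=-4 b=-669/86 c=1455/172 d=-485/344
S(5/4) = -13703/11008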